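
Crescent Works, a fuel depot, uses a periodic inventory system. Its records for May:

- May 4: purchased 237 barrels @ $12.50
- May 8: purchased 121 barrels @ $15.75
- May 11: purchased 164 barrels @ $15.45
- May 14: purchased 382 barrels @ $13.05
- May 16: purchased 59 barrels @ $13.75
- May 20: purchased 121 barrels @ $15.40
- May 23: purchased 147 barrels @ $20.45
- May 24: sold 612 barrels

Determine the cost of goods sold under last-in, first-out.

May 24, 612 sold [LIFO — newest first]: 147 @ $20.45 + 121 @ $15.40 + 59 @ $13.75 + 285 @ $13.05 = $9,400.05
Ending inventory: 237 @ $12.50 + 121 @ $15.75 + 164 @ $15.45 + 97 @ $13.05 = $8,667.90

COGS = $9,400.05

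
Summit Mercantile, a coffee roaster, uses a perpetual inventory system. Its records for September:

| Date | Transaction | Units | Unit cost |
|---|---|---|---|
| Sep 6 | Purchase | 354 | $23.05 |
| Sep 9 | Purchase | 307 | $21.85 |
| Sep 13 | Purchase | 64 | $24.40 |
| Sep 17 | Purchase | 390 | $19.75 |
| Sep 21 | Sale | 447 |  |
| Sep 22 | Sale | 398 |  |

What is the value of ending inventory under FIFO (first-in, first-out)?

Ending inventory = $5,332.50

Sep 21, 447 sold [FIFO — oldest first]: 354 @ $23.05 + 93 @ $21.85 = $10,191.75
Sep 22, 398 sold [FIFO — oldest first]: 214 @ $21.85 + 64 @ $24.40 + 120 @ $19.75 = $8,607.50
Total COGS = $10,191.75 + $8,607.50 = $18,799.25
Ending inventory: 270 @ $19.75 = $5,332.50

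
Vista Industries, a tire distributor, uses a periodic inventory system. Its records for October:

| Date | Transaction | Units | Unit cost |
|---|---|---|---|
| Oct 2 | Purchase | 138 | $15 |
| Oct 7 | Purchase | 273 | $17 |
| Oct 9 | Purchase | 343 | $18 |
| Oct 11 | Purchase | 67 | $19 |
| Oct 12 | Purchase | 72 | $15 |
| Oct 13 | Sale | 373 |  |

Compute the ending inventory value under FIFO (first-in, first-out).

Oct 13, 373 sold [FIFO — oldest first]: 138 @ $15 + 235 @ $17 = $6,065
Ending inventory: 38 @ $17 + 343 @ $18 + 67 @ $19 + 72 @ $15 = $9,173

Ending inventory = $9,173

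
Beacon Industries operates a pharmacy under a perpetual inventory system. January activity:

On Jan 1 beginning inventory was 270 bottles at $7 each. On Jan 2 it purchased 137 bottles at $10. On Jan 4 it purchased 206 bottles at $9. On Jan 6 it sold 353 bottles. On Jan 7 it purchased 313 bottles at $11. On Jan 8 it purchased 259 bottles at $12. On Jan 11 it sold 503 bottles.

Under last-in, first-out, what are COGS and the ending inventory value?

COGS = $9,086; ending inventory = $2,579

Jan 6, 353 sold [LIFO — newest first]: 206 @ $9 + 137 @ $10 + 10 @ $7 = $3,294
Jan 11, 503 sold [LIFO — newest first]: 259 @ $12 + 244 @ $11 = $5,792
Total COGS = $3,294 + $5,792 = $9,086
Ending inventory: 260 @ $7 + 69 @ $11 = $2,579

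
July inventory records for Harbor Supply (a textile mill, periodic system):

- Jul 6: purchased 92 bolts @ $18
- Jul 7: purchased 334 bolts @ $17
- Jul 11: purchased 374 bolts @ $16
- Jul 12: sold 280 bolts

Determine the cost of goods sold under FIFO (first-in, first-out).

COGS = $4,852

Jul 12, 280 sold [FIFO — oldest first]: 92 @ $18 + 188 @ $17 = $4,852
Ending inventory: 146 @ $17 + 374 @ $16 = $8,466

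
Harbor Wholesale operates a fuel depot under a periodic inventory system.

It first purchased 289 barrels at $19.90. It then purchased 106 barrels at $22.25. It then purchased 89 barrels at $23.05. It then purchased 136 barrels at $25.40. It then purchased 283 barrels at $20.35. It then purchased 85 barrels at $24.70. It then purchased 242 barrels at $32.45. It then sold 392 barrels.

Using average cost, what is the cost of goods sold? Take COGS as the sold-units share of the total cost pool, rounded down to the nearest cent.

COGS = $9,346.45

Sale 1, sell 392: 392/1230 × $29,326.90 → $9,346.45
Ending inventory (cost pool remaining) = $19,980.45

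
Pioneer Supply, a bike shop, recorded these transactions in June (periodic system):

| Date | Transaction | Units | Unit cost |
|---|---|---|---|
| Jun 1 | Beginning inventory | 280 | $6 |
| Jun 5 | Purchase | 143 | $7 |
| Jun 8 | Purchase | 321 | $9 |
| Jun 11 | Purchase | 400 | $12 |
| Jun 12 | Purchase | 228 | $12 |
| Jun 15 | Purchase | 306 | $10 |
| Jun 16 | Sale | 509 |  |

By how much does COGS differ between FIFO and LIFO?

$2,041

FIFO COGS: 280 @ $6 + 143 @ $7 + 86 @ $9 = $3,455
LIFO COGS: 306 @ $10 + 203 @ $12 = $5,496
Difference = |$3,455 − $5,496| = $2,041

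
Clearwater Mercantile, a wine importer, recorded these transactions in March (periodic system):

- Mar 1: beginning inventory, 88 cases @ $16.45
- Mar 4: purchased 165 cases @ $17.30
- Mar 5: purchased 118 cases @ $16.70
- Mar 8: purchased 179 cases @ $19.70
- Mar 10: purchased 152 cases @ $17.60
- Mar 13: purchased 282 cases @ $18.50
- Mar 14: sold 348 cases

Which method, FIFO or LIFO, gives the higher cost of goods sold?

FIFO COGS: 88 @ $16.45 + 165 @ $17.30 + 95 @ $16.70 = $5,888.60
LIFO COGS: 282 @ $18.50 + 66 @ $17.60 = $6,378.60

LIFO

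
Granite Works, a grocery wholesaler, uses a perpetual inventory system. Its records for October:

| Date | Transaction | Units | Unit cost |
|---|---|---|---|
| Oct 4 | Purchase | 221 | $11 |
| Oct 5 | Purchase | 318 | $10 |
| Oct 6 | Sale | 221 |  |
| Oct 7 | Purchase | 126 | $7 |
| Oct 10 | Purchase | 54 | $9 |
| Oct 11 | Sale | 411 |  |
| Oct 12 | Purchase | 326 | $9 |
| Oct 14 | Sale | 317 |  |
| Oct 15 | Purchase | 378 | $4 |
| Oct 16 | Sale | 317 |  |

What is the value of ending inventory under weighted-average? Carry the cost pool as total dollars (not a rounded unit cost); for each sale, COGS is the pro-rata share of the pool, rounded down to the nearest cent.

After Oct 4: 221 on hand, pool $2,431.00 (≈ $11.0000 each)
After Oct 5: 539 on hand, pool $5,611.00 (≈ $10.4100 each)
Oct 6, sell 221: 221/539 × $5,611.00 → $2,300.61
After Oct 7: 444 on hand, pool $4,192.39 (≈ $9.4423 each)
After Oct 10: 498 on hand, pool $4,678.39 (≈ $9.3944 each)
Oct 11, sell 411: 411/498 × $4,678.39 → $3,861.08
After Oct 12: 413 on hand, pool $3,751.31 (≈ $9.0831 each)
Oct 14, sell 317: 317/413 × $3,751.31 → $2,879.33
After Oct 15: 474 on hand, pool $2,383.98 (≈ $5.0295 each)
Oct 16, sell 317: 317/474 × $2,383.98 → $1,594.34
Total COGS = $2,300.61 + $3,861.08 + $2,879.33 + $1,594.34 = $10,635.36
Ending inventory (cost pool remaining) = $789.64

Ending inventory = $789.64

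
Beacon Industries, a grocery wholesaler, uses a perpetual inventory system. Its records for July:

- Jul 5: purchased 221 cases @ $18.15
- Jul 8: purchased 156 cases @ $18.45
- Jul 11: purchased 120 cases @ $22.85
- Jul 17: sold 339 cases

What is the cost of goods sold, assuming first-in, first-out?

Jul 17, 339 sold [FIFO — oldest first]: 221 @ $18.15 + 118 @ $18.45 = $6,188.25
Ending inventory: 38 @ $18.45 + 120 @ $22.85 = $3,443.10

COGS = $6,188.25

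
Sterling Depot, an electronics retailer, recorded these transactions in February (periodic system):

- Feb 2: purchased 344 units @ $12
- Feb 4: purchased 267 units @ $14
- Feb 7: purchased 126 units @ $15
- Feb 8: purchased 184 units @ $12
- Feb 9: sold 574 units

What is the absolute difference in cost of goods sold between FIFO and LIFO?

$446

FIFO COGS: 344 @ $12 + 230 @ $14 = $7,348
LIFO COGS: 184 @ $12 + 126 @ $15 + 264 @ $14 = $7,794
Difference = |$7,348 − $7,794| = $446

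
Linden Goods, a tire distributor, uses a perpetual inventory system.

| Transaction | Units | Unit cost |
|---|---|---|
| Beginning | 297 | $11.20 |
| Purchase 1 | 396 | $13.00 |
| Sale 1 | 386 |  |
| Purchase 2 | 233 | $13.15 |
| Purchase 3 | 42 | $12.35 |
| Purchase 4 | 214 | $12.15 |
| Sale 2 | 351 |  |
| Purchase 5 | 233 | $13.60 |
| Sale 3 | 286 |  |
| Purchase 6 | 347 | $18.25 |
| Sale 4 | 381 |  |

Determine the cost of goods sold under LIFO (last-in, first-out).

COGS = $20,031.65

Sale 1 (386) [LIFO — newest first]: 386 @ $13.00 = $5,018.00
Sale 2 (351) [LIFO — newest first]: 214 @ $12.15 + 42 @ $12.35 + 95 @ $13.15 = $4,368.05
Sale 3 (286) [LIFO — newest first]: 233 @ $13.60 + 53 @ $13.15 = $3,865.75
Sale 4 (381) [LIFO — newest first]: 347 @ $18.25 + 34 @ $13.15 = $6,779.85
Total COGS = $5,018.00 + $4,368.05 + $3,865.75 + $6,779.85 = $20,031.65
Ending inventory: 297 @ $11.20 + 10 @ $13.00 + 51 @ $13.15 = $4,127.05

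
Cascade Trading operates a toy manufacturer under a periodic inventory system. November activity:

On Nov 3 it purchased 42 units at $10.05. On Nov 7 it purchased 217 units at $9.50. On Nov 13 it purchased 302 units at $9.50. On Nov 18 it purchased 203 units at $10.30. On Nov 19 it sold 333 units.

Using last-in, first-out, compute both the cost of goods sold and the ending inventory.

Nov 19, 333 sold [LIFO — newest first]: 203 @ $10.30 + 130 @ $9.50 = $3,325.90
Ending inventory: 42 @ $10.05 + 217 @ $9.50 + 172 @ $9.50 = $4,117.60

COGS = $3,325.90; ending inventory = $4,117.60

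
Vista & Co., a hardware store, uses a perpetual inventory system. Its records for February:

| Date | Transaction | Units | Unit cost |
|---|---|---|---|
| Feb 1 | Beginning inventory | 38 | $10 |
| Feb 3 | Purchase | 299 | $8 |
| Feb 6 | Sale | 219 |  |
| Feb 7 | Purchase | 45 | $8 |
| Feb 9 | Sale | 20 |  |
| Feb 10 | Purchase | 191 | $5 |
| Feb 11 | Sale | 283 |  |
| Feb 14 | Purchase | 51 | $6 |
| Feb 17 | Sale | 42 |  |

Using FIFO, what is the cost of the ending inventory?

Ending inventory = $351

Feb 6, 219 sold [FIFO — oldest first]: 38 @ $10 + 181 @ $8 = $1,828
Feb 9, 20 sold [FIFO — oldest first]: 20 @ $8 = $160
Feb 11, 283 sold [FIFO — oldest first]: 98 @ $8 + 45 @ $8 + 140 @ $5 = $1,844
Feb 17, 42 sold [FIFO — oldest first]: 42 @ $5 = $210
Total COGS = $1,828 + $160 + $1,844 + $210 = $4,042
Ending inventory: 9 @ $5 + 51 @ $6 = $351
Check: goods available $4,393 = COGS $4,042 + ending $351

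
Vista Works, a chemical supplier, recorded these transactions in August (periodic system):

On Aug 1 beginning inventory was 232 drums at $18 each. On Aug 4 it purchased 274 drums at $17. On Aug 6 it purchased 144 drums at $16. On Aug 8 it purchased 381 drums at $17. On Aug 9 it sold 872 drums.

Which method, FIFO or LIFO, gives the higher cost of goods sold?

FIFO

FIFO COGS: 232 @ $18 + 274 @ $17 + 144 @ $16 + 222 @ $17 = $14,912
LIFO COGS: 381 @ $17 + 144 @ $16 + 274 @ $17 + 73 @ $18 = $14,753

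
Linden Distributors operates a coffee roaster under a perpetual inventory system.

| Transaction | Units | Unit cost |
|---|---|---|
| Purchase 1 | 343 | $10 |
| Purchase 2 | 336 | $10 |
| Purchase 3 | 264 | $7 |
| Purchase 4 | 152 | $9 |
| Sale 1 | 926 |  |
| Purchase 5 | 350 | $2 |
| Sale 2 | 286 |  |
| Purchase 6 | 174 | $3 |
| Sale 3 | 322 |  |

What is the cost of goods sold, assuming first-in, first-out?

Sale 1 (926) [FIFO — oldest first]: 343 @ $10 + 336 @ $10 + 247 @ $7 = $8,519
Sale 2 (286) [FIFO — oldest first]: 17 @ $7 + 152 @ $9 + 117 @ $2 = $1,721
Sale 3 (322) [FIFO — oldest first]: 233 @ $2 + 89 @ $3 = $733
Total COGS = $8,519 + $1,721 + $733 = $10,973
Ending inventory: 85 @ $3 = $255

COGS = $10,973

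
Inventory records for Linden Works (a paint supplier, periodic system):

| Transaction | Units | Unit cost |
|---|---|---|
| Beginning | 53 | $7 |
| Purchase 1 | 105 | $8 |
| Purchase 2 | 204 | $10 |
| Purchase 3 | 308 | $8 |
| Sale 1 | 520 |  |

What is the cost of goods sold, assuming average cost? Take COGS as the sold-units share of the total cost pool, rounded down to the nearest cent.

Sale 1, sell 520: 520/670 × $5,715.00 → $4,435.52
Ending inventory (cost pool remaining) = $1,279.48

COGS = $4,435.52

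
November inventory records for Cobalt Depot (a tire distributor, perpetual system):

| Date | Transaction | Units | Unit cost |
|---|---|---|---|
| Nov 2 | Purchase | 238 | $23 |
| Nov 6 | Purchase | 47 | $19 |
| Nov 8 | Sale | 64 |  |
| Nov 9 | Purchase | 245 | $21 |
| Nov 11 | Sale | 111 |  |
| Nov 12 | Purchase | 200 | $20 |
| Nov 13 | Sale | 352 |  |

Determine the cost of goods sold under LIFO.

COGS = $10,843

Nov 8, 64 sold [LIFO — newest first]: 47 @ $19 + 17 @ $23 = $1,284
Nov 11, 111 sold [LIFO — newest first]: 111 @ $21 = $2,331
Nov 13, 352 sold [LIFO — newest first]: 200 @ $20 + 134 @ $21 + 18 @ $23 = $7,228
Total COGS = $1,284 + $2,331 + $7,228 = $10,843
Ending inventory: 203 @ $23 = $4,669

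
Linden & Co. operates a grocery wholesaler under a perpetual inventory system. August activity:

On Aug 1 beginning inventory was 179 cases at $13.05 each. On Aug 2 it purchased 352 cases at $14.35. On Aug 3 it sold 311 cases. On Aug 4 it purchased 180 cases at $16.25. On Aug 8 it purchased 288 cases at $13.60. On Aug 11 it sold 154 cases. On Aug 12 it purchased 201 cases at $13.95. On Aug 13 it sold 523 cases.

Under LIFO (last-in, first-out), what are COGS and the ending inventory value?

COGS = $14,223.40; ending inventory = $2,809.50

Aug 3, 311 sold [LIFO — newest first]: 311 @ $14.35 = $4,462.85
Aug 11, 154 sold [LIFO — newest first]: 154 @ $13.60 = $2,094.40
Aug 13, 523 sold [LIFO — newest first]: 201 @ $13.95 + 134 @ $13.60 + 180 @ $16.25 + 8 @ $14.35 = $7,666.15
Total COGS = $4,462.85 + $2,094.40 + $7,666.15 = $14,223.40
Ending inventory: 179 @ $13.05 + 33 @ $14.35 = $2,809.50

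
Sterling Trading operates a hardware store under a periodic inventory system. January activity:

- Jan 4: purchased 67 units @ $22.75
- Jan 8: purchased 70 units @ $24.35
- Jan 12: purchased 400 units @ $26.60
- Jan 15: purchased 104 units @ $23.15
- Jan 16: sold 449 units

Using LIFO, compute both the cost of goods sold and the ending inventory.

Jan 16, 449 sold [LIFO — newest first]: 104 @ $23.15 + 345 @ $26.60 = $11,584.60
Ending inventory: 67 @ $22.75 + 70 @ $24.35 + 55 @ $26.60 = $4,691.75

COGS = $11,584.60; ending inventory = $4,691.75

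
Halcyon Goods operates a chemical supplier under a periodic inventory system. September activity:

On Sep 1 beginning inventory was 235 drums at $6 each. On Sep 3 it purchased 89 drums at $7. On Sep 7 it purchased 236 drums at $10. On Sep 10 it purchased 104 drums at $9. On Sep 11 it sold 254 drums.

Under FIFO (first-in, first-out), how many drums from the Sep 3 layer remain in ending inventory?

70

Sep 11, 254 sold [FIFO — oldest first]: 235 @ $6 + 19 @ $7 = $1,543
Ending inventory: 70 @ $7 + 236 @ $10 + 104 @ $9 = $3,786
Check: goods available $5,329 = COGS $1,543 + ending $3,786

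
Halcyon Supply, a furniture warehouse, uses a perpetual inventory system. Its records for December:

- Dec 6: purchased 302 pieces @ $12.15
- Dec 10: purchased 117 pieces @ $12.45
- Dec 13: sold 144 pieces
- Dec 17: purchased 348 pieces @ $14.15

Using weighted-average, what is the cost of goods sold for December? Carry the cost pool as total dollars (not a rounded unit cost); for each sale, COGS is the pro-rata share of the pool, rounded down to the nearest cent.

COGS = $1,761.66

After Dec 6: 302 on hand, pool $3,669.30 (≈ $12.1500 each)
After Dec 10: 419 on hand, pool $5,125.95 (≈ $12.2338 each)
Dec 13, sell 144: 144/419 × $5,125.95 → $1,761.66
After Dec 17: 623 on hand, pool $8,288.49 (≈ $13.3042 each)
Ending inventory (cost pool remaining) = $8,288.49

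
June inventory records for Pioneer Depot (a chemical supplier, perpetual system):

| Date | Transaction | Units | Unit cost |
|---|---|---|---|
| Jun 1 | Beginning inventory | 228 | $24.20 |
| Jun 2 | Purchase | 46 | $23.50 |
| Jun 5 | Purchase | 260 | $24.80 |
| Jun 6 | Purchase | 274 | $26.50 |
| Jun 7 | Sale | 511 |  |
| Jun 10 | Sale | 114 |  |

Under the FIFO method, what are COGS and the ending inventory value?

Jun 7, 511 sold [FIFO — oldest first]: 228 @ $24.20 + 46 @ $23.50 + 237 @ $24.80 = $12,476.20
Jun 10, 114 sold [FIFO — oldest first]: 23 @ $24.80 + 91 @ $26.50 = $2,981.90
Total COGS = $12,476.20 + $2,981.90 = $15,458.10
Ending inventory: 183 @ $26.50 = $4,849.50
Check: goods available $20,307.60 = COGS $15,458.10 + ending $4,849.50

COGS = $15,458.10; ending inventory = $4,849.50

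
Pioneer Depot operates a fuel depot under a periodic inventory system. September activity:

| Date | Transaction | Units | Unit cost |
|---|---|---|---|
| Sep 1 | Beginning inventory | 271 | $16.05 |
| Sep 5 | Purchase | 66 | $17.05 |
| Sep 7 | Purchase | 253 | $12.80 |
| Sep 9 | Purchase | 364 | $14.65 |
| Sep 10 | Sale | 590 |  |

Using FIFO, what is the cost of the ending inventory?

Ending inventory = $5,332.60

Sep 10, 590 sold [FIFO — oldest first]: 271 @ $16.05 + 66 @ $17.05 + 253 @ $12.80 = $8,713.25
Ending inventory: 364 @ $14.65 = $5,332.60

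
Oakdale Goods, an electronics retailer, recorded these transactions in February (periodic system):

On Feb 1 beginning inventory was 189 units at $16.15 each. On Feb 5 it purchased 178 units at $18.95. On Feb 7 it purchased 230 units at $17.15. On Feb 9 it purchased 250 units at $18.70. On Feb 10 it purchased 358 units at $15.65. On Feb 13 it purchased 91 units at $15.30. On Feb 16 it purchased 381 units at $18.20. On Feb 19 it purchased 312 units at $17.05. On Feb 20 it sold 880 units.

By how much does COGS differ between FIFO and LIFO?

$412.90

FIFO COGS: 189 @ $16.15 + 178 @ $18.95 + 230 @ $17.15 + 250 @ $18.70 + 33 @ $15.65 = $15,561.40
LIFO COGS: 312 @ $17.05 + 381 @ $18.20 + 91 @ $15.30 + 96 @ $15.65 = $15,148.50
Difference = |$15,561.40 − $15,148.50| = $412.90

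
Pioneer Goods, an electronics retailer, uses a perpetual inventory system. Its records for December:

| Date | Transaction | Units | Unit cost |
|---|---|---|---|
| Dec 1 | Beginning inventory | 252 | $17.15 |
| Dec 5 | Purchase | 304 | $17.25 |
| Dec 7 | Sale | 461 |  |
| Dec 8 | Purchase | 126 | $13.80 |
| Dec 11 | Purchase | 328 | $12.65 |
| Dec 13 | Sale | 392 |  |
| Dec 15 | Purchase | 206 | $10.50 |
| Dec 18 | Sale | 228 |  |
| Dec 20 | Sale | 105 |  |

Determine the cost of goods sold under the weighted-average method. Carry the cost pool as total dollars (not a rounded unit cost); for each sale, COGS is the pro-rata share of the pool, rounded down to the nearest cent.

After Dec 1: 252 on hand, pool $4,321.80 (≈ $17.1500 each)
After Dec 5: 556 on hand, pool $9,565.80 (≈ $17.2047 each)
Dec 7, sell 461: 461/556 × $9,565.80 → $7,931.35
After Dec 8: 221 on hand, pool $3,373.25 (≈ $15.2636 each)
After Dec 11: 549 on hand, pool $7,522.45 (≈ $13.7021 each)
Dec 13, sell 392: 392/549 × $7,522.45 → $5,371.22
After Dec 15: 363 on hand, pool $4,314.23 (≈ $11.8849 each)
Dec 18, sell 228: 228/363 × $4,314.23 → $2,709.76
Dec 20, sell 105: 105/135 × $1,604.47 → $1,247.92
Total COGS = $7,931.35 + $5,371.22 + $2,709.76 + $1,247.92 = $17,260.25
Ending inventory (cost pool remaining) = $356.55

COGS = $17,260.25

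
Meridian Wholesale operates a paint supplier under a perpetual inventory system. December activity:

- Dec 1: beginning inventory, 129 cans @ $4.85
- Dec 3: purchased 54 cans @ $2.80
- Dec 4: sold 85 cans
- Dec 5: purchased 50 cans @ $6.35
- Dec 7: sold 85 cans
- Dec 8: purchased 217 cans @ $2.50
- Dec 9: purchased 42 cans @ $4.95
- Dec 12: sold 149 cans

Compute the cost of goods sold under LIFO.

Dec 4, 85 sold [LIFO — newest first]: 54 @ $2.80 + 31 @ $4.85 = $301.55
Dec 7, 85 sold [LIFO — newest first]: 50 @ $6.35 + 35 @ $4.85 = $487.25
Dec 12, 149 sold [LIFO — newest first]: 42 @ $4.95 + 107 @ $2.50 = $475.40
Total COGS = $301.55 + $487.25 + $475.40 = $1,264.20
Ending inventory: 63 @ $4.85 + 110 @ $2.50 = $580.55
Check: goods available $1,844.75 = COGS $1,264.20 + ending $580.55

COGS = $1,264.20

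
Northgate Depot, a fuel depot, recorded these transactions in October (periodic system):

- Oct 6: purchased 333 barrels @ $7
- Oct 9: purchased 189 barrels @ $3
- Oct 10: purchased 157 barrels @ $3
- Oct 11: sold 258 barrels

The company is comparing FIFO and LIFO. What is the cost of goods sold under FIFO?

FIFO COGS: 258 @ $7 = $1,806
LIFO COGS: 157 @ $3 + 101 @ $3 = $774

COGS = $1,806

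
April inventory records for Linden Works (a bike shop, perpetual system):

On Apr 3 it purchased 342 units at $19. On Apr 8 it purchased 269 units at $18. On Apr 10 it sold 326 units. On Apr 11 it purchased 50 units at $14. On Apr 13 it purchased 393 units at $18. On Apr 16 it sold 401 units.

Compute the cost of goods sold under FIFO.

COGS = $13,228

Apr 10, 326 sold [FIFO — oldest first]: 326 @ $19 = $6,194
Apr 16, 401 sold [FIFO — oldest first]: 16 @ $19 + 269 @ $18 + 50 @ $14 + 66 @ $18 = $7,034
Total COGS = $6,194 + $7,034 = $13,228
Ending inventory: 327 @ $18 = $5,886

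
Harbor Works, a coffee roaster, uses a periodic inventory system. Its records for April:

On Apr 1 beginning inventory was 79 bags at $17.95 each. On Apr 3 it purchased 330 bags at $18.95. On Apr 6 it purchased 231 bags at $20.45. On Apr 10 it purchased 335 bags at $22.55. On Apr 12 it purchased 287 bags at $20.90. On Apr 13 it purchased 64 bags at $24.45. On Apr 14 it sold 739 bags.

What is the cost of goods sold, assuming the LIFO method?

Apr 14, 739 sold [LIFO — newest first]: 64 @ $24.45 + 287 @ $20.90 + 335 @ $22.55 + 53 @ $20.45 = $16,201.20
Ending inventory: 79 @ $17.95 + 330 @ $18.95 + 178 @ $20.45 = $11,311.65
Check: goods available $27,512.85 = COGS $16,201.20 + ending $11,311.65

COGS = $16,201.20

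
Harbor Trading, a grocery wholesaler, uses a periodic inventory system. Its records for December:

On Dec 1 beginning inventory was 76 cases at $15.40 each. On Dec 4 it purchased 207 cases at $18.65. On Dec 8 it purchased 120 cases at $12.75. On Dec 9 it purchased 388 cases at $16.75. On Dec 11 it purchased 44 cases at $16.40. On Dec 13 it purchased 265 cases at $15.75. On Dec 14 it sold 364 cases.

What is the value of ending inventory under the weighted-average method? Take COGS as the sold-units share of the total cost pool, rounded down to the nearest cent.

Dec 14, sell 364: 364/1100 × $17,955.30 → $5,941.57
Ending inventory (cost pool remaining) = $12,013.73
Check: goods available $17,955.30 = COGS $5,941.57 + ending $12,013.73

Ending inventory = $12,013.73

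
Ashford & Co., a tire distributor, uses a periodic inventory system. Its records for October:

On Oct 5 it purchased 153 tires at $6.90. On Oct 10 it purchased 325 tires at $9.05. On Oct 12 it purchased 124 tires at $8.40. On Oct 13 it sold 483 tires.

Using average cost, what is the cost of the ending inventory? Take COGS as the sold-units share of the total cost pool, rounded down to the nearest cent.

Oct 13, sell 483: 483/602 × $5,038.55 → $4,042.55
Ending inventory (cost pool remaining) = $996.00

Ending inventory = $996.00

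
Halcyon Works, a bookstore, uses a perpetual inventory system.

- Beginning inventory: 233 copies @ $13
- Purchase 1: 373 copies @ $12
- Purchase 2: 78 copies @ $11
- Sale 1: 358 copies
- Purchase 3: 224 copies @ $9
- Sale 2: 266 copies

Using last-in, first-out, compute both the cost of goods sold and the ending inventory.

Sale 1 (358) [LIFO — newest first]: 78 @ $11 + 280 @ $12 = $4,218
Sale 2 (266) [LIFO — newest first]: 224 @ $9 + 42 @ $12 = $2,520
Total COGS = $4,218 + $2,520 = $6,738
Ending inventory: 233 @ $13 + 51 @ $12 = $3,641

COGS = $6,738; ending inventory = $3,641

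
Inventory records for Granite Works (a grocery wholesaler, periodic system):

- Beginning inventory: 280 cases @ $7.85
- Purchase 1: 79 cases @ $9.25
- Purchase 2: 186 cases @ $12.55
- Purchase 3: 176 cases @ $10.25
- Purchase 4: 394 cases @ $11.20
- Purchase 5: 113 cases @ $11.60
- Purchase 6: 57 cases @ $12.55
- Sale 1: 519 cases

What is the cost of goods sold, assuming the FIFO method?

Sale 1 (519) [FIFO — oldest first]: 280 @ $7.85 + 79 @ $9.25 + 160 @ $12.55 = $4,936.75
Ending inventory: 26 @ $12.55 + 176 @ $10.25 + 394 @ $11.20 + 113 @ $11.60 + 57 @ $12.55 = $8,569.25

COGS = $4,936.75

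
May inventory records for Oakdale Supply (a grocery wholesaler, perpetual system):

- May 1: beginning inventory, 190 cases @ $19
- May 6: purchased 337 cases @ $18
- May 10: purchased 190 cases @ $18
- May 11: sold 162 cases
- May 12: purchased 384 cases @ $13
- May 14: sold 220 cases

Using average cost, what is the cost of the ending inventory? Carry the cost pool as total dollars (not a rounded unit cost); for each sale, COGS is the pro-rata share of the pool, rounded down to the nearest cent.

After May 1: 190 on hand, pool $3,610.00 (≈ $19.0000 each)
After May 6: 527 on hand, pool $9,676.00 (≈ $18.3605 each)
After May 10: 717 on hand, pool $13,096.00 (≈ $18.2650 each)
May 11, sell 162: 162/717 × $13,096.00 → $2,958.92
After May 12: 939 on hand, pool $15,129.08 (≈ $16.1119 each)
May 14, sell 220: 220/939 × $15,129.08 → $3,544.61
Total COGS = $2,958.92 + $3,544.61 = $6,503.53
Ending inventory (cost pool remaining) = $11,584.47
Check: goods available $18,088.00 = COGS $6,503.53 + ending $11,584.47

Ending inventory = $11,584.47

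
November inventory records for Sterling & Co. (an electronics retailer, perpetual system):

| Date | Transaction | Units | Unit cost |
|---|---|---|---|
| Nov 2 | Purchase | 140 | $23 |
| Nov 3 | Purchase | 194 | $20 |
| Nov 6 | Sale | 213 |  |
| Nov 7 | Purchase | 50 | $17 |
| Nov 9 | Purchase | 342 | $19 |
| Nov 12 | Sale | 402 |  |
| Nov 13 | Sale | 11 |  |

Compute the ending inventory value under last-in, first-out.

Ending inventory = $2,300

Nov 6, 213 sold [LIFO — newest first]: 194 @ $20 + 19 @ $23 = $4,317
Nov 12, 402 sold [LIFO — newest first]: 342 @ $19 + 50 @ $17 + 10 @ $23 = $7,578
Nov 13, 11 sold [LIFO — newest first]: 11 @ $23 = $253
Total COGS = $4,317 + $7,578 + $253 = $12,148
Ending inventory: 100 @ $23 = $2,300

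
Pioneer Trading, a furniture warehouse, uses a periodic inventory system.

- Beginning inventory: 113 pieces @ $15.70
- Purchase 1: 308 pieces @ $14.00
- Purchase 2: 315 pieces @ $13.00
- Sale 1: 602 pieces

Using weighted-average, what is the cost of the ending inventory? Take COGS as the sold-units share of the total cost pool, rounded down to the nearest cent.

Sale 1, sell 602: 602/736 × $10,181.10 → $8,327.47
Ending inventory (cost pool remaining) = $1,853.63

Ending inventory = $1,853.63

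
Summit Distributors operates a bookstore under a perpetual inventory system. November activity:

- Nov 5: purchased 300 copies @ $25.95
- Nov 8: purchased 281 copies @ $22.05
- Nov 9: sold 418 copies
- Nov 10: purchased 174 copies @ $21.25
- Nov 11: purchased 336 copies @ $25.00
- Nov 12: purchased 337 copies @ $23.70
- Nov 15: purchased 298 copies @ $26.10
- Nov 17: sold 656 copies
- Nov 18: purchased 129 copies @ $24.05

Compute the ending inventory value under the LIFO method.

Ending inventory = $18,904.80

Nov 9, 418 sold [LIFO — newest first]: 281 @ $22.05 + 137 @ $25.95 = $9,751.20
Nov 17, 656 sold [LIFO — newest first]: 298 @ $26.10 + 337 @ $23.70 + 21 @ $25.00 = $16,289.70
Total COGS = $9,751.20 + $16,289.70 = $26,040.90
Ending inventory: 163 @ $25.95 + 174 @ $21.25 + 315 @ $25.00 + 129 @ $24.05 = $18,904.80
Check: goods available $44,945.70 = COGS $26,040.90 + ending $18,904.80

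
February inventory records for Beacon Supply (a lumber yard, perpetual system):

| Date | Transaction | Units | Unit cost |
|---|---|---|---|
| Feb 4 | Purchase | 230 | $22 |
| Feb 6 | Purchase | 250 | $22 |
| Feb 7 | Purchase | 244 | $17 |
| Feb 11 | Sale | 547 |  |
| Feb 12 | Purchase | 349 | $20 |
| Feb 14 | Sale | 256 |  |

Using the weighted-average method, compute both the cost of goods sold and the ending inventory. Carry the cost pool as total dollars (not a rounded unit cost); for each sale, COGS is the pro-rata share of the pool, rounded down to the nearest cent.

COGS = $16,259.38; ending inventory = $5,428.62

After Feb 4: 230 on hand, pool $5,060.00 (≈ $22.0000 each)
After Feb 6: 480 on hand, pool $10,560.00 (≈ $22.0000 each)
After Feb 7: 724 on hand, pool $14,708.00 (≈ $20.3149 each)
Feb 11, sell 547: 547/724 × $14,708.00 → $11,112.25
After Feb 12: 526 on hand, pool $10,575.75 (≈ $20.1060 each)
Feb 14, sell 256: 256/526 × $10,575.75 → $5,147.13
Total COGS = $11,112.25 + $5,147.13 = $16,259.38
Ending inventory (cost pool remaining) = $5,428.62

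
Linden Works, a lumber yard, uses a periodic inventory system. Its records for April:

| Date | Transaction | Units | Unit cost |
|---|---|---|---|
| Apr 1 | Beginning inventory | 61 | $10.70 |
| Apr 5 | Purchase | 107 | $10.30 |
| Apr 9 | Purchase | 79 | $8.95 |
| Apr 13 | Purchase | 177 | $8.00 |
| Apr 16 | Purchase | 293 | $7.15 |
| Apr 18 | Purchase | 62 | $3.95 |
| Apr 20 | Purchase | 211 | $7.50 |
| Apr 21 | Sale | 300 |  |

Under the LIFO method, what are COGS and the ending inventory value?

Apr 21, 300 sold [LIFO — newest first]: 211 @ $7.50 + 62 @ $3.95 + 27 @ $7.15 = $2,020.45
Ending inventory: 61 @ $10.70 + 107 @ $10.30 + 79 @ $8.95 + 177 @ $8.00 + 266 @ $7.15 = $5,779.75

COGS = $2,020.45; ending inventory = $5,779.75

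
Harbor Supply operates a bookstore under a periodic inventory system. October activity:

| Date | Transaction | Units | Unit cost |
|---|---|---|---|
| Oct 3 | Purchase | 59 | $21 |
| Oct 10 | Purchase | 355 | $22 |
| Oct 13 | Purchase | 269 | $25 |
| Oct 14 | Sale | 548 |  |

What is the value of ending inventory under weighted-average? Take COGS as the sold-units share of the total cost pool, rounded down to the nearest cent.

Oct 14, sell 548: 548/683 × $15,774.00 → $12,656.15
Ending inventory (cost pool remaining) = $3,117.85

Ending inventory = $3,117.85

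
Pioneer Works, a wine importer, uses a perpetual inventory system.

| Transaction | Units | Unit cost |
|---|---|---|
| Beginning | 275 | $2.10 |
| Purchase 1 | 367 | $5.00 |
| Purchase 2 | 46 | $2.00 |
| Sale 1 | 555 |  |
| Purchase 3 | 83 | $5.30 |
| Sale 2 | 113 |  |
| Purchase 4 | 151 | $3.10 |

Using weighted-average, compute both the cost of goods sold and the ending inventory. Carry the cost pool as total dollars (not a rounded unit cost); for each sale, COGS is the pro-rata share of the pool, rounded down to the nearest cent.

After Beginning: 275 on hand, pool $577.50 (≈ $2.1000 each)
After Purchase 1: 642 on hand, pool $2,412.50 (≈ $3.7578 each)
After Purchase 2: 688 on hand, pool $2,504.50 (≈ $3.6403 each)
Sale 1, sell 555: 555/688 × $2,504.50 → $2,020.34
After Purchase 3: 216 on hand, pool $924.06 (≈ $4.2781 each)
Sale 2, sell 113: 113/216 × $924.06 → $483.42
After Purchase 4: 254 on hand, pool $908.74 (≈ $3.5777 each)
Total COGS = $2,020.34 + $483.42 = $2,503.76
Ending inventory (cost pool remaining) = $908.74

COGS = $2,503.76; ending inventory = $908.74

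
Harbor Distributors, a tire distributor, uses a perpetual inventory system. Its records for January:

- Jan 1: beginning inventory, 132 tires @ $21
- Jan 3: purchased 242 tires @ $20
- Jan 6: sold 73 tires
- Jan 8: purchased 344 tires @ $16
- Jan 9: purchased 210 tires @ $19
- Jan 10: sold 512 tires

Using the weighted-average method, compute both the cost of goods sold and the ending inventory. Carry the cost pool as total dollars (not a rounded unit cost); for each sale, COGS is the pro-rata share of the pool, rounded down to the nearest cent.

After Jan 1: 132 on hand, pool $2,772.00 (≈ $21.0000 each)
After Jan 3: 374 on hand, pool $7,612.00 (≈ $20.3529 each)
Jan 6, sell 73: 73/374 × $7,612.00 → $1,485.76
After Jan 8: 645 on hand, pool $11,630.24 (≈ $18.0314 each)
After Jan 9: 855 on hand, pool $15,620.24 (≈ $18.2693 each)
Jan 10, sell 512: 512/855 × $15,620.24 → $9,353.87
Total COGS = $1,485.76 + $9,353.87 = $10,839.63
Ending inventory (cost pool remaining) = $6,266.37
Check: goods available $17,106.00 = COGS $10,839.63 + ending $6,266.37

COGS = $10,839.63; ending inventory = $6,266.37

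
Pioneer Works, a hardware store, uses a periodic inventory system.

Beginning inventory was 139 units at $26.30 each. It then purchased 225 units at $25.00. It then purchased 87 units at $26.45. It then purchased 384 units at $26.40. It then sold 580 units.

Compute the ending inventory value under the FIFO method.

Sale 1 (580) [FIFO — oldest first]: 139 @ $26.30 + 225 @ $25.00 + 87 @ $26.45 + 129 @ $26.40 = $14,987.45
Ending inventory: 255 @ $26.40 = $6,732.00

Ending inventory = $6,732.00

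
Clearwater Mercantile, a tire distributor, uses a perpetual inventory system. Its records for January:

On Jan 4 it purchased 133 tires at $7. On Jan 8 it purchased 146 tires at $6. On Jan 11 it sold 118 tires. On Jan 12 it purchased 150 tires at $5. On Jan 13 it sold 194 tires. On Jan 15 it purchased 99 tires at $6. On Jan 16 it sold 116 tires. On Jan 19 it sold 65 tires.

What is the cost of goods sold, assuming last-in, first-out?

COGS = $2,906

Jan 11, 118 sold [LIFO — newest first]: 118 @ $6 = $708
Jan 13, 194 sold [LIFO — newest first]: 150 @ $5 + 28 @ $6 + 16 @ $7 = $1,030
Jan 16, 116 sold [LIFO — newest first]: 99 @ $6 + 17 @ $7 = $713
Jan 19, 65 sold [LIFO — newest first]: 65 @ $7 = $455
Total COGS = $708 + $1,030 + $713 + $455 = $2,906
Ending inventory: 35 @ $7 = $245
Check: goods available $3,151 = COGS $2,906 + ending $245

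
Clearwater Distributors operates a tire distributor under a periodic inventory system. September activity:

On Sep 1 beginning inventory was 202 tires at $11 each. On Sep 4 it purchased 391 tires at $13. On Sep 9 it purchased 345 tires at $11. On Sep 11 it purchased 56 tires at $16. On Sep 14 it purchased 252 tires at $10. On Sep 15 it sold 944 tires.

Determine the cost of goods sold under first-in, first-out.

COGS = $11,196

Sep 15, 944 sold [FIFO — oldest first]: 202 @ $11 + 391 @ $13 + 345 @ $11 + 6 @ $16 = $11,196
Ending inventory: 50 @ $16 + 252 @ $10 = $3,320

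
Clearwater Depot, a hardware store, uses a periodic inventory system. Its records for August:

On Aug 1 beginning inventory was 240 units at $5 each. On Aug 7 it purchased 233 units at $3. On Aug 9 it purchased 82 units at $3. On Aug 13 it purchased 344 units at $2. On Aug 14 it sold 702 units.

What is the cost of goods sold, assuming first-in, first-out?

Aug 14, 702 sold [FIFO — oldest first]: 240 @ $5 + 233 @ $3 + 82 @ $3 + 147 @ $2 = $2,439
Ending inventory: 197 @ $2 = $394

COGS = $2,439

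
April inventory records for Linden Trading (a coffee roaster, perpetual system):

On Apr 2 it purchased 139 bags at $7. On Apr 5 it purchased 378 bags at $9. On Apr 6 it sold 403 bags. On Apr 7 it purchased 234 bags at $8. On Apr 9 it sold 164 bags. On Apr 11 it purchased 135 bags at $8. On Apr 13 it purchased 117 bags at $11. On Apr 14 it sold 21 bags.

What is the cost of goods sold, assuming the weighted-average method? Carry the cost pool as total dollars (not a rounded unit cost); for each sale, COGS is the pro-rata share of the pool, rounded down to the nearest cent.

After Apr 2: 139 on hand, pool $973.00 (≈ $7.0000 each)
After Apr 5: 517 on hand, pool $4,375.00 (≈ $8.4623 each)
Apr 6, sell 403: 403/517 × $4,375.00 → $3,410.29
After Apr 7: 348 on hand, pool $2,836.71 (≈ $8.1515 each)
Apr 9, sell 164: 164/348 × $2,836.71 → $1,336.84
After Apr 11: 319 on hand, pool $2,579.87 (≈ $8.0874 each)
After Apr 13: 436 on hand, pool $3,866.87 (≈ $8.8690 each)
Apr 14, sell 21: 21/436 × $3,866.87 → $186.24
Total COGS = $3,410.29 + $1,336.84 + $186.24 = $4,933.37
Ending inventory (cost pool remaining) = $3,680.63
Check: goods available $8,614.00 = COGS $4,933.37 + ending $3,680.63

COGS = $4,933.37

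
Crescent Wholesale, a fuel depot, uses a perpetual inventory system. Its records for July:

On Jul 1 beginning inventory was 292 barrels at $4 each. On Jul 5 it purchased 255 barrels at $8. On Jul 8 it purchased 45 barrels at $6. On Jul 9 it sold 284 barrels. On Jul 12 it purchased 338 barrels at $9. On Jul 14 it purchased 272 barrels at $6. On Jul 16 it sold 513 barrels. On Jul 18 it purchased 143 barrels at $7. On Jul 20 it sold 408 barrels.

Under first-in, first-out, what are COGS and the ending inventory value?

COGS = $8,173; ending inventory = $980

Jul 9, 284 sold [FIFO — oldest first]: 284 @ $4 = $1,136
Jul 16, 513 sold [FIFO — oldest first]: 8 @ $4 + 255 @ $8 + 45 @ $6 + 205 @ $9 = $4,187
Jul 20, 408 sold [FIFO — oldest first]: 133 @ $9 + 272 @ $6 + 3 @ $7 = $2,850
Total COGS = $1,136 + $4,187 + $2,850 = $8,173
Ending inventory: 140 @ $7 = $980
Check: goods available $9,153 = COGS $8,173 + ending $980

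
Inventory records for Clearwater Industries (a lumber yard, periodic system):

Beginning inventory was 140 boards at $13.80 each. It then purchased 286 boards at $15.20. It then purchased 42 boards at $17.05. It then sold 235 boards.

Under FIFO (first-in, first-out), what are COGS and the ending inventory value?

COGS = $3,376.00; ending inventory = $3,619.30

Sale 1 (235) [FIFO — oldest first]: 140 @ $13.80 + 95 @ $15.20 = $3,376.00
Ending inventory: 191 @ $15.20 + 42 @ $17.05 = $3,619.30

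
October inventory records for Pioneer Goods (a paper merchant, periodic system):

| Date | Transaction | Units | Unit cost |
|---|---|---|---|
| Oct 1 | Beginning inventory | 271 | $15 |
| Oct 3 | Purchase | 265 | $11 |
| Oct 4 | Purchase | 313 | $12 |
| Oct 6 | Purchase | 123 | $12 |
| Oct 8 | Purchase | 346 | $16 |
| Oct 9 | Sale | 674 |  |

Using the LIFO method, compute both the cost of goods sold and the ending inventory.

COGS = $9,472; ending inventory = $8,276

Oct 9, 674 sold [LIFO — newest first]: 346 @ $16 + 123 @ $12 + 205 @ $12 = $9,472
Ending inventory: 271 @ $15 + 265 @ $11 + 108 @ $12 = $8,276
Check: goods available $17,748 = COGS $9,472 + ending $8,276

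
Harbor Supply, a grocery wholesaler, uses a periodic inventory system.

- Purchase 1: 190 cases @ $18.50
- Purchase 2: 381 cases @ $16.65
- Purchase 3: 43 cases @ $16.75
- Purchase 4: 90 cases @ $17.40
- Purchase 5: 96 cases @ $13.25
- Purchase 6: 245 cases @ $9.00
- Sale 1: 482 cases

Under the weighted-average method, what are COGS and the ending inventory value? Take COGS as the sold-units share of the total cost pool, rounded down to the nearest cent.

Sale 1, sell 482: 482/1045 × $15,621.90 → $7,205.50
Ending inventory (cost pool remaining) = $8,416.40

COGS = $7,205.50; ending inventory = $8,416.40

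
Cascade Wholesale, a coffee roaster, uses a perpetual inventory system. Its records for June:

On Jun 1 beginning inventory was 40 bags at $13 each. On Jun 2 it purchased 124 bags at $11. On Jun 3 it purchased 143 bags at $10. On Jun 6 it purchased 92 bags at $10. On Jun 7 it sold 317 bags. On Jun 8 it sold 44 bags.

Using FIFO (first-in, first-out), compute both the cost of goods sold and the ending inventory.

COGS = $3,854; ending inventory = $380

Jun 7, 317 sold [FIFO — oldest first]: 40 @ $13 + 124 @ $11 + 143 @ $10 + 10 @ $10 = $3,414
Jun 8, 44 sold [FIFO — oldest first]: 44 @ $10 = $440
Total COGS = $3,414 + $440 = $3,854
Ending inventory: 38 @ $10 = $380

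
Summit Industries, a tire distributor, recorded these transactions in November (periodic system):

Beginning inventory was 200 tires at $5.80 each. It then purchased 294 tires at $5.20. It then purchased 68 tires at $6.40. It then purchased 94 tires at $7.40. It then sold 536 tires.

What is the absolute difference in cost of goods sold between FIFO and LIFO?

FIFO COGS: 200 @ $5.80 + 294 @ $5.20 + 42 @ $6.40 = $2,957.60
LIFO COGS: 94 @ $7.40 + 68 @ $6.40 + 294 @ $5.20 + 80 @ $5.80 = $3,123.60
Difference = |$2,957.60 − $3,123.60| = $166.00

$166.00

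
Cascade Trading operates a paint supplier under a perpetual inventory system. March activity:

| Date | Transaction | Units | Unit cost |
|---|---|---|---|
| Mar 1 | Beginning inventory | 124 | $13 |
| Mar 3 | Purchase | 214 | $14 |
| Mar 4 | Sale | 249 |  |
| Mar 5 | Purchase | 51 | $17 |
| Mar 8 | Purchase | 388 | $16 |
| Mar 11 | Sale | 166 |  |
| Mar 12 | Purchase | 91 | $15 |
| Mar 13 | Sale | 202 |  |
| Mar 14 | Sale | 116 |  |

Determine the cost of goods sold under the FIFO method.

COGS = $10,979

Mar 4, 249 sold [FIFO — oldest first]: 124 @ $13 + 125 @ $14 = $3,362
Mar 11, 166 sold [FIFO — oldest first]: 89 @ $14 + 51 @ $17 + 26 @ $16 = $2,529
Mar 13, 202 sold [FIFO — oldest first]: 202 @ $16 = $3,232
Mar 14, 116 sold [FIFO — oldest first]: 116 @ $16 = $1,856
Total COGS = $3,362 + $2,529 + $3,232 + $1,856 = $10,979
Ending inventory: 44 @ $16 + 91 @ $15 = $2,069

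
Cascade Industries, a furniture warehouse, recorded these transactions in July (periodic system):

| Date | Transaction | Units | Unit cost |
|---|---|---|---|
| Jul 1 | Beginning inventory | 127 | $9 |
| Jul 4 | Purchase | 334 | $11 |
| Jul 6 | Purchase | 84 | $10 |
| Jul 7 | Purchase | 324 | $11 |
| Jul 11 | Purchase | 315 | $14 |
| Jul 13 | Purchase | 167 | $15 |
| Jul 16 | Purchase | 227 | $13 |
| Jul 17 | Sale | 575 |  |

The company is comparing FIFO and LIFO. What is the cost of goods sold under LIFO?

FIFO COGS: 127 @ $9 + 334 @ $11 + 84 @ $10 + 30 @ $11 = $5,987
LIFO COGS: 227 @ $13 + 167 @ $15 + 181 @ $14 = $7,990

COGS = $7,990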